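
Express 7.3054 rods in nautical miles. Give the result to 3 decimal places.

0.020 nmi

1 rod = 0.00271555 nmi.
Thus 7.3054 × 0.00271555 ≈ 0.020 nmi.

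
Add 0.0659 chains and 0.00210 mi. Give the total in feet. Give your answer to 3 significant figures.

15.4 feet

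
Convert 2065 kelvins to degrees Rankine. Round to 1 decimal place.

°R = K × 9/5.
Applying the formula gives 3717.0 °R.

3717.0 degrees Rankine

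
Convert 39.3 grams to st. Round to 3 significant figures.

1 g = 0.000157473 st.
Thus 39.3 × 0.000157473 ≈ 0.00619 st.

0.00619 st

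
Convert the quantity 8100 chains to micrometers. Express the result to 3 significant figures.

1 chain = 2.01168e+7 micrometers.
8100 × 2.01168e+7 ≈ 1.63e+11 μm.

1.63e+11 micrometers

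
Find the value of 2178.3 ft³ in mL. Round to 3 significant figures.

1 cubic foot = 28316.8 mL.
Thus 2178.3 × 28316.8 ≈ 6.17e+7 mL.

6.17e+7 milliliters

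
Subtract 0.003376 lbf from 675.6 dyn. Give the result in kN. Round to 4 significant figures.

675.6 dyn = 6.75600e-6 kN and 0.003376 lbf = 1.50172e-5 kN.
6.75600e-6 − 1.50172e-5 ≈ -8.261e-6 kN.

-8.261e-6 kN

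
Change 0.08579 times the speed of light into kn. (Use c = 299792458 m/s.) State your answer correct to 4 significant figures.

4.999e+7 kn

1 c = 5.82750e+8 knots.
Then 0.08579 × 5.82750e+8 ≈ 4.999e+7 kn.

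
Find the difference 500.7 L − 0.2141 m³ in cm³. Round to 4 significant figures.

286600 cubic centimeters

500.7 L = 500700 cm³ and 0.2141 m³ = 214100 cm³.
500700 − 214100 ≈ 286600 cm³.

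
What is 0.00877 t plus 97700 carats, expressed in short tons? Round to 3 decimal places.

0.00877 t = 0.00966727 short ton and 97700 ct = 0.0215392 short ton.
0.00966727 + 0.0215392 ≈ 0.031 short ton.

0.031 short tons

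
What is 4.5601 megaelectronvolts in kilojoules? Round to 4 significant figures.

7.306e-16 kJ

1 megaelectronvolt = 1.60218e-16 kJ.
Thus 4.5601 × 1.60218e-16 ≈ 7.306e-16 kJ.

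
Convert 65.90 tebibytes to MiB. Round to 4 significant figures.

1 TiB = 1.04858 × 10^6 MiB.
Then 65.90 × 1.04858 × 10^6 ≈ 6.910 × 10^7 MiB.

6.910 × 10^7 MiB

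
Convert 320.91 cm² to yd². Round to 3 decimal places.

1 square centimeter = 0.000119599 square yards.
320.91 × 0.000119599 ≈ 0.038 yd².

0.038 square yards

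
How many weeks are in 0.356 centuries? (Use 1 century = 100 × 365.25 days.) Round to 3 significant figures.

1 century = 5217.86 weeks.
Then 0.356 × 5217.86 ≈ 1860 wk.

1860 wk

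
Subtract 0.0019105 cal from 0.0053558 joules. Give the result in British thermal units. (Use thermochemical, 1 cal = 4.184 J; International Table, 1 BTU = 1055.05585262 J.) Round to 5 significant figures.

-2.5001e-6 BTU

0.0053558 J = 5.07632e-6 BTU and 0.0019105 cal = 7.57641e-6 BTU.
5.07632e-6 − 7.57641e-6 ≈ -2.5001e-6 BTU.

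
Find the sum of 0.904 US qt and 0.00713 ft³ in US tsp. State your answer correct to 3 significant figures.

215 US tsp

0.904 US qt = 173.568 US tsp and 0.00713 ft³ = 40.9621 US tsp.
173.568 + 40.9621 ≈ 215 US tsp.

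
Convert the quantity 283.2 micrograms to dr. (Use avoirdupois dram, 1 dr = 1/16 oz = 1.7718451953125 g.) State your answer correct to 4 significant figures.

0.0001598 dr

1 microgram = 5.64383 × 10^-7 drams.
Then 283.2 × 5.64383 × 10^-7 ≈ 0.0001598 dr.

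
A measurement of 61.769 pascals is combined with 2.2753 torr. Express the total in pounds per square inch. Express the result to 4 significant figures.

0.05296 pounds per square inch

61.769 Pa = 0.00895884 psi and 2.2753 torr = 0.0439970 psi.
0.00895884 + 0.0439970 ≈ 0.05296 psi.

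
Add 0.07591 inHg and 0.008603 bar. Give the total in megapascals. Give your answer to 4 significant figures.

0.001117 MPa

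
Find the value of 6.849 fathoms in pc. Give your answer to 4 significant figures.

4.059e-16 parsecs

1 fathom = 5.92674e-17 pc.
So 6.849 × 5.92674e-17 ≈ 4.059e-16 pc.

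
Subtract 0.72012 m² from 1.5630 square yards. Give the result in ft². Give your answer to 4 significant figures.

1.5630 yd² = 14.0670 ft² and 0.72012 m² = 7.75131 ft².
14.0670 − 7.75131 ≈ 6.316 ft².

6.316 square feet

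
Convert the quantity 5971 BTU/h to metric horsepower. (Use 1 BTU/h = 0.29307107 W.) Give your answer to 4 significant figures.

2.379 PS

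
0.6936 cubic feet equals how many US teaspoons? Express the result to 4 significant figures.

3985 US teaspoons

1 ft³ = 5745.04 US teaspoons.
So 0.6936 × 5745.04 ≈ 3985 US tsp.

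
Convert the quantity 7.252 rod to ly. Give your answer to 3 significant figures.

3.86e-15 ly

1 rod = 5.31587e-16 light-years.
7.252 × 5.31587e-16 ≈ 3.86e-15 ly.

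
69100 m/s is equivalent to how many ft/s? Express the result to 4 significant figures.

226700 ft/s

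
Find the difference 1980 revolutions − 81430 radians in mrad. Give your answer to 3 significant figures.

1980 rev = 1.24407e+7 mrad and 81430 rad = 8.14300e+7 mrad.
1.24407e+7 − 8.14300e+7 ≈ -6.90e+7 mrad.

-6.90e+7 mrad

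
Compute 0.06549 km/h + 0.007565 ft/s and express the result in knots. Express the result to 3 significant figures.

0.06549 km/h = 0.0353618 kn and 0.007565 ft/s = 0.00448214 kn.
0.0353618 + 0.00448214 ≈ 0.0398 kn.

0.0398 knots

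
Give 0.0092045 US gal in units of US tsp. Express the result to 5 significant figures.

1 US gal = 768.000 US tsp.
Then 0.0092045 × 768.000 ≈ 7.0691 US tsp.

7.0691 US tsp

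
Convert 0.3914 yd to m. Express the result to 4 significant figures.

1 yard = 0.914400 meters.
So 0.3914 × 0.914400 ≈ 0.3579 m.

0.3579 meters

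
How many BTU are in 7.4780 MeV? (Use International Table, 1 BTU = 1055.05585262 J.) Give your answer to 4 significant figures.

1.136e-15 British thermal units

1 megaelectronvolt = 1.51857e-16 BTU.
Then 7.4780 × 1.51857e-16 ≈ 1.136e-15 BTU.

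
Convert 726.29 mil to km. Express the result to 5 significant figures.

1 mil = 2.54000 × 10^-8 km.
Then 726.29 × 2.54000 × 10^-8 ≈ 1.8448 × 10^-5 km.

1.8448 × 10^-5 km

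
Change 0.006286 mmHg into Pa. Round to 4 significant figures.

0.8381 Pa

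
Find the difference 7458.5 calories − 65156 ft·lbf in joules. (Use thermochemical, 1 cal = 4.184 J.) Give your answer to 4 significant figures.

-57130 J

7458.5 cal = 31206.4 J and 65156 ft·lbf = 88339.7 J.
31206.4 − 88339.7 ≈ -57130 J.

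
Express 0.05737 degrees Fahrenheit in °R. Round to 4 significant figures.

°R = °F + 459.67.
Applying the formula gives 459.7 °R.

459.7 degrees Rankine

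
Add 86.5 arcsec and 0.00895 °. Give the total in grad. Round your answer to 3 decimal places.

0.037 grad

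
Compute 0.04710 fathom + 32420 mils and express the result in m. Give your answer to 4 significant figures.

0.04710 fathom = 0.0861365 m and 32420 mil = 0.823468 m.
0.0861365 + 0.823468 ≈ 0.9096 m.

0.9096 m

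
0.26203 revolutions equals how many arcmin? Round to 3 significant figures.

5660 arcmin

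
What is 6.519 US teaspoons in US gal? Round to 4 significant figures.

1 US teaspoon = 0.00130208 US gallons.
Thus 6.519 × 0.00130208 ≈ 0.008488 US gal.

0.008488 US gal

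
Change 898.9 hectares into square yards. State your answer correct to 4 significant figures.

1.075 × 10^7 yd²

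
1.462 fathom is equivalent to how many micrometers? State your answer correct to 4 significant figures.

2.674 × 10^6 μm

1 fathom = 1.82880 × 10^6 micrometers.
1.462 × 1.82880 × 10^6 ≈ 2.674 × 10^6 μm.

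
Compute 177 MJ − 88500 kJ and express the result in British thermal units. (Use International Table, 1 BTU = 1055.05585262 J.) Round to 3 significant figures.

83900 BTU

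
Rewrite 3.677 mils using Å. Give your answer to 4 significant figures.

1 mil = 254000 angstroms.
Thus 3.677 × 254000 ≈ 934000 Å.

934000 Å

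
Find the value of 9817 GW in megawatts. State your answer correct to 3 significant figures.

9.82e+6 megawatts

1 GW = 1000.00 MW.
9817 × 1000.00 ≈ 9.82e+6 MW.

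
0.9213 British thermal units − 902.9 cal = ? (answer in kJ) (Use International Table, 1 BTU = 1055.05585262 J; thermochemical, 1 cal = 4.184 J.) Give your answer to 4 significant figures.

-2.806 kJ

0.9213 BTU = 0.972023 kJ and 902.9 cal = 3.77773 kJ.
0.972023 − 3.77773 ≈ -2.806 kJ.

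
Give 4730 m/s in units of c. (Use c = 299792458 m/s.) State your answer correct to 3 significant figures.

1.58 × 10^-5 c

1 m/s = 3.33564 × 10^-9 c.
Then 4730 × 3.33564 × 10^-9 ≈ 1.58 × 10^-5 c.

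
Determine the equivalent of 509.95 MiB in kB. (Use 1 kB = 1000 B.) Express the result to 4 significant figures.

1 MiB = 1048.58 kilobytes.
So 509.95 × 1048.58 ≈ 534700 kB.

534700 kB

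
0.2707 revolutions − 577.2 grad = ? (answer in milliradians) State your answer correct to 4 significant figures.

0.2707 rev = 1700.86 mrad and 577.2 grad = 9066.64 mrad.
1700.86 − 9066.64 ≈ -7366 mrad.

-7366 mrad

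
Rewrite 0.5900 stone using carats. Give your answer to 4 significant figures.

18730 ct

1 stone = 31751.5 ct.
So 0.5900 × 31751.5 ≈ 18730 ct.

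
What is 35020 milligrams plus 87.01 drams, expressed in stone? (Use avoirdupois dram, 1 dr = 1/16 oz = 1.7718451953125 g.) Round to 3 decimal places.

0.030 stone

35020 mg = 0.00551471 st and 87.01 dr = 0.0242773 st.
0.00551471 + 0.0242773 ≈ 0.030 st.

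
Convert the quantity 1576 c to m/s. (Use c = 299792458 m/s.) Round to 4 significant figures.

1 speed of light = 2.99792e+8 m/s.
So 1576 × 2.99792e+8 ≈ 4.725e+11 m/s.

4.725e+11 meters per second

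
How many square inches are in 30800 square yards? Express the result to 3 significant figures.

3.99e+7 in²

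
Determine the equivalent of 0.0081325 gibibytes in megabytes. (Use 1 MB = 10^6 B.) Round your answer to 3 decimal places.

1 GiB = 1073.74 megabytes.
Then 0.0081325 × 1073.74 ≈ 8.732 MB.

8.732 MB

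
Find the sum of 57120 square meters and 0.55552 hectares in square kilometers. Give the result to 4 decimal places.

0.0627 km²

57120 m² = 0.0571200 km² and 0.55552 ha = 0.00555520 km².
0.0571200 + 0.00555520 ≈ 0.0627 km².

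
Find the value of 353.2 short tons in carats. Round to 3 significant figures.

1 short ton = 4.53592e+6 carats.
Then 353.2 × 4.53592e+6 ≈ 1.60e+9 ct.

1.60e+9 ct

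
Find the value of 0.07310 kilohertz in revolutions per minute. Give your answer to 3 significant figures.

1 kHz = 60000.0 rpm.
So 0.07310 × 60000.0 ≈ 4390 rpm.

4390 rpm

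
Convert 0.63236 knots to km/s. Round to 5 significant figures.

0.00032531 km/s

1 knot = 0.000514444 km/s.
0.63236 × 0.000514444 ≈ 0.00032531 km/s.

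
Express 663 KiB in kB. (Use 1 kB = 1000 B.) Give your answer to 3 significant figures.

1 kibibyte = 1.02400 kB.
663 × 1.02400 ≈ 679 kB.

679 kB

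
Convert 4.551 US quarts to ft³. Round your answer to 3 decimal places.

1 US qt = 0.0334201 ft³.
Then 4.551 × 0.0334201 ≈ 0.152 ft³.

0.152 cubic feet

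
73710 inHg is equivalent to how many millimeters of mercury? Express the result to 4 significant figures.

1.872e+6 millimeters of mercury

1 inch of mercury = 25.4000 mmHg.
So 73710 × 25.4000 ≈ 1.872e+6 mmHg.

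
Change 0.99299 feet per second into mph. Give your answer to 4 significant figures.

0.6770 miles per hour

1 foot per second = 0.681818 miles per hour.
Then 0.99299 × 0.681818 ≈ 0.6770 mph.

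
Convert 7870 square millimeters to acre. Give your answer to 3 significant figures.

1 square millimeter = 2.47105e-10 acre.
Thus 7870 × 2.47105e-10 ≈ 1.94e-6 acre.

1.94e-6 acre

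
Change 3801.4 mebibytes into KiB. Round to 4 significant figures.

3.893 × 10^6 KiB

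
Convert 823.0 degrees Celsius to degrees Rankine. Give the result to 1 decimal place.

°R = (°C + 273.15) × 9/5.
Applying the formula gives 1973.1 °R.

1973.1 °R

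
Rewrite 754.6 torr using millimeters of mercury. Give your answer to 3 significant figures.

755 millimeters of mercury

1 torr = 1.00000 mmHg.
754.6 × 1.00000 ≈ 755 mmHg.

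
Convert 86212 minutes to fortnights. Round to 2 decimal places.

4.28 fortnights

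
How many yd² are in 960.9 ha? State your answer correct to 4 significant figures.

1.149 × 10^7 yd²

1 hectare = 11959.9 yd².
Then 960.9 × 11959.9 ≈ 1.149 × 10^7 yd².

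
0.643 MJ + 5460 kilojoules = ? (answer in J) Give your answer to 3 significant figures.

0.643 MJ = 643000 J and 5460 kJ = 5.46000e+6 J.
643000 + 5.46000e+6 ≈ 6.10e+6 J.

6.10e+6 joules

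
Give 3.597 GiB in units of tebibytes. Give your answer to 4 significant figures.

0.003513 tebibytes

1 gibibyte = 0.0009765625 TiB.
3.597 × 0.0009765625 ≈ 0.003513 TiB.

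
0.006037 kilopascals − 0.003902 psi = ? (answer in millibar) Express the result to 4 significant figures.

0.006037 kPa = 0.0603700 mbar and 0.003902 psi = 0.269033 mbar.
0.0603700 − 0.269033 ≈ -0.2087 mbar.

-0.2087 mbar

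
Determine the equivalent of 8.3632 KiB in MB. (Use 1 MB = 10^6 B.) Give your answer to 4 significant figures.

0.008564 megabytes

1 kibibyte = 0.00102400 megabytes.
Then 8.3632 × 0.00102400 ≈ 0.008564 MB.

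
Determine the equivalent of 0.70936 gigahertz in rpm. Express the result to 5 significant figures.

1 GHz = 6.00000 × 10^10 rpm.
Then 0.70936 × 6.00000 × 10^10 ≈ 4.2562 × 10^10 rpm.

4.2562 × 10^10 revolutions per minute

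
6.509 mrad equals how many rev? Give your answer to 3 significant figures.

1 milliradian = 0.000159155 rev.
Then 6.509 × 0.000159155 ≈ 0.00104 rev.

0.00104 rev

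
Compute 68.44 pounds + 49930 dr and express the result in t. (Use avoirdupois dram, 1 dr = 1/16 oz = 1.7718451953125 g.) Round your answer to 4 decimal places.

68.44 lb = 0.0310439 t and 49930 dr = 0.0884682 t.
0.0310439 + 0.0884682 ≈ 0.1195 t.

0.1195 metric tons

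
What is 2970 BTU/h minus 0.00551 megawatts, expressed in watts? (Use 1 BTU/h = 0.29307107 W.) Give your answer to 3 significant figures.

2970 BTU/h = 870.421 W and 0.00551 MW = 5510.00 W.
870.421 − 5510.00 ≈ -4640 W.

-4640 W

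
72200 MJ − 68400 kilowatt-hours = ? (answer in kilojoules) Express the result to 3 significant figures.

-1.74 × 10^8 kJ

72200 MJ = 7.22000 × 10^7 kJ and 68400 kWh = 2.46240 × 10^8 kJ.
7.22000 × 10^7 − 2.46240 × 10^8 ≈ -1.74 × 10^8 kJ.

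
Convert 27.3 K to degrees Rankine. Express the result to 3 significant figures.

49.1 °R

°R = K × 9/5.
Applying the formula gives 49.1 °R.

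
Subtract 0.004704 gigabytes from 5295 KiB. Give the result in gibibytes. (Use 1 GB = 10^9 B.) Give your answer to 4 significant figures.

5295 KiB = 0.00504971 GiB and 0.004704 GB = 0.00438094 GiB.
0.00504971 − 0.00438094 ≈ 0.0006688 GiB.

0.0006688 gibibytes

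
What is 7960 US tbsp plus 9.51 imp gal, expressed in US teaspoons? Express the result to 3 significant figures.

32700 US tsp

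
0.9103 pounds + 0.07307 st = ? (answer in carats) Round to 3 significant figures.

0.9103 lb = 2064.53 ct and 0.07307 st = 2320.08 ct.
2064.53 + 2320.08 ≈ 4380 ct.

4380 carats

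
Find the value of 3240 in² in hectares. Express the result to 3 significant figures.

1 in² = 6.45160e-8 hectares.
Then 3240 × 6.45160e-8 ≈ 0.000209 ha.

0.000209 hectares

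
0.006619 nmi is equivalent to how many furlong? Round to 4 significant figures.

1 nautical mile = 9.20624 furlongs.
Then 0.006619 × 9.20624 ≈ 0.06094 furlong.

0.06094 furlong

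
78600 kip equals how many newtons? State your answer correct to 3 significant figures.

3.50e+8 newtons

1 kip = 4448.22 N.
So 78600 × 4448.22 ≈ 3.50e+8 N.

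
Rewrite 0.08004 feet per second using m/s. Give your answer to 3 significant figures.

0.0244 meters per second

1 ft/s = 0.304800 meters per second.
Then 0.08004 × 0.304800 ≈ 0.0244 m/s.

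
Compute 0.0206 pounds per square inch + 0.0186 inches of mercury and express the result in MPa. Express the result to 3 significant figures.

0.000205 MPa

0.0206 psi = 0.000142032 MPa and 0.0186 inHg = 6.29868e-5 MPa.
0.000142032 + 6.29868e-5 ≈ 0.000205 MPa.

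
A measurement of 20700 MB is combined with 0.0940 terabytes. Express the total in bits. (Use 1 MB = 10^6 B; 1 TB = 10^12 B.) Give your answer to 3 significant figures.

9.18e+11 bit

20700 MB = 1.65600e+11 bit and 0.0940 TB = 7.52000e+11 bit.
1.65600e+11 + 7.52000e+11 ≈ 9.18e+11 bit.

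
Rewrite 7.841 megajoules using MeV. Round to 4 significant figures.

4.894e+19 megaelectronvolts

1 megajoule = 6.24151e+18 megaelectronvolts.
Thus 7.841 × 6.24151e+18 ≈ 4.894e+19 MeV.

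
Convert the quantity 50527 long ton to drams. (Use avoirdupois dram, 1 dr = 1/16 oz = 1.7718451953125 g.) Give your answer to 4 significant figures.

2.897e+10 dr

1 long ton = 573440 dr.
50527 × 573440 ≈ 2.897e+10 dr.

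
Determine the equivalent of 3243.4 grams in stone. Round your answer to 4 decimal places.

0.5107 st

1 g = 0.000157473 st.
Thus 3243.4 × 0.000157473 ≈ 0.5107 st.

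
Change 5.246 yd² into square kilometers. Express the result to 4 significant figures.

4.386 × 10^-6 square kilometers

1 yd² = 8.36127 × 10^-7 km².
5.246 × 8.36127 × 10^-7 ≈ 4.386 × 10^-6 km².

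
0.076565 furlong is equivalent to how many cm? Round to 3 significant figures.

1540 centimeters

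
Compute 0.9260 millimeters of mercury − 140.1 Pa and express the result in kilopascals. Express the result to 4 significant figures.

-0.01664 kPa

0.9260 mmHg = 0.123457 kPa and 140.1 Pa = 0.140100 kPa.
0.123457 − 0.140100 ≈ -0.01664 kPa.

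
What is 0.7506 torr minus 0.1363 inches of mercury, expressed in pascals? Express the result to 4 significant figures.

-361.5 pascals

0.7506 torr = 100.072 Pa and 0.1363 inHg = 461.565 Pa.
100.072 − 461.565 ≈ -361.5 Pa.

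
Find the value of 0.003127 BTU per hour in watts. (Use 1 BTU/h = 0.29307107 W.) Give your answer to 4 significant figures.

0.0009164 W

1 BTU/h = 0.293071 W.
0.003127 × 0.293071 ≈ 0.0009164 W.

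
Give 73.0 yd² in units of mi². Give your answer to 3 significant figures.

1 yd² = 3.22831e-7 square miles.
Thus 73.0 × 3.22831e-7 ≈ 2.36e-5 mi².

2.36e-5 square miles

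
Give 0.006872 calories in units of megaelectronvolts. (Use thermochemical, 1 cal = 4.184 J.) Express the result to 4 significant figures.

1 calorie = 2.61145 × 10^13 megaelectronvolts.
So 0.006872 × 2.61145 × 10^13 ≈ 1.795 × 10^11 MeV.

1.795 × 10^11 megaelectronvolts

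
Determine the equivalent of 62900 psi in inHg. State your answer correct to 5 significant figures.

1 pound per square inch = 2.03602 inHg.
Thus 62900 × 2.03602 ≈ 128070 inHg.

128070 inHg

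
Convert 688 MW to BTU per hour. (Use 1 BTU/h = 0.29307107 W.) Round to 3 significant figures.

2.35e+9 BTU per hour

1 megawatt = 3.41214e+6 BTU per hour.
Thus 688 × 3.41214e+6 ≈ 2.35e+9 BTU/h.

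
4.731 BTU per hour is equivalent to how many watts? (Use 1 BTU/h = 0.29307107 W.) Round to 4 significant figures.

1 BTU per hour = 0.293071 W.
4.731 × 0.293071 ≈ 1.387 W.

1.387 W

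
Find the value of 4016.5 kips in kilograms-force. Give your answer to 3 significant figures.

1 kip = 453.592 kgf.
Then 4016.5 × 453.592 ≈ 1.82e+6 kgf.

1.82e+6 kgf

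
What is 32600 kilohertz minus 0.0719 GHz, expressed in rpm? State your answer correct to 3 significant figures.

32600 kHz = 1.95600 × 10^9 rpm and 0.0719 GHz = 4.31400 × 10^9 rpm.
1.95600 × 10^9 − 4.31400 × 10^9 ≈ -2.36 × 10^9 rpm.

-2.36 × 10^9 rpm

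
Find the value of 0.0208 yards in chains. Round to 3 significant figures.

1 yard = 0.0454545 chain.
So 0.0208 × 0.0454545 ≈ 0.000945 chain.

0.000945 chains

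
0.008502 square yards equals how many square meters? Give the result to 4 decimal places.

0.0071 square meters

1 square yard = 0.836127 m².
So 0.008502 × 0.836127 ≈ 0.0071 m².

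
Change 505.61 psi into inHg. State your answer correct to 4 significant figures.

1 pound per square inch = 2.03602 inHg.
So 505.61 × 2.03602 ≈ 1029 inHg.

1029 inches of mercury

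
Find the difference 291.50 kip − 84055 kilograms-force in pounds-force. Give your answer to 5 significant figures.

106190 pounds-force

291.50 kip = 291500 lbf and 84055 kgf = 185310 lbf.
291500 − 185310 ≈ 106190 lbf.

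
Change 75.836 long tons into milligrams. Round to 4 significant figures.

7.705 × 10^10 mg

1 long ton = 1.01605 × 10^9 mg.
So 75.836 × 1.01605 × 10^9 ≈ 7.705 × 10^10 mg.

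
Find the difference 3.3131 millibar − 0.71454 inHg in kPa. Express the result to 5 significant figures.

3.3131 mbar = 0.331310 kPa and 0.71454 inHg = 2.41971 kPa.
0.331310 − 2.41971 ≈ -2.0884 kPa.

-2.0884 kilopascals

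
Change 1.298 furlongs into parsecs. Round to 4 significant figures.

8.462e-15 pc

1 furlong = 6.51941e-15 parsecs.
1.298 × 6.51941e-15 ≈ 8.462e-15 pc.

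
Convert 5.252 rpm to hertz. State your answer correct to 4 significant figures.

1 rpm = 0.0166667 Hz.
Then 5.252 × 0.0166667 ≈ 0.08753 Hz.

0.08753 Hz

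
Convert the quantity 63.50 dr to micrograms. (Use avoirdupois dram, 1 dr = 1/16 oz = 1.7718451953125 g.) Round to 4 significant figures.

1.125 × 10^8 micrograms

1 dr = 1.77185 × 10^6 μg.
Thus 63.50 × 1.77185 × 10^6 ≈ 1.125 × 10^8 μg.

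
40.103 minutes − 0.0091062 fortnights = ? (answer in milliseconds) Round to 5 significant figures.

-8.6087 × 10^6 milliseconds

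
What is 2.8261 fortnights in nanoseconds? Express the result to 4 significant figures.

3.418e+15 nanoseconds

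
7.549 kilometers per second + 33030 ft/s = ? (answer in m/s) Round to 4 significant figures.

7.549 km/s = 7549.00 m/s and 33030 ft/s = 10067.5 m/s.
7549.00 + 10067.5 ≈ 17620 m/s.

17620 m/s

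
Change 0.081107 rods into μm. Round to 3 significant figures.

1 rod = 5.02920 × 10^6 micrometers.
Thus 0.081107 × 5.02920 × 10^6 ≈ 408000 μm.

408000 micrometers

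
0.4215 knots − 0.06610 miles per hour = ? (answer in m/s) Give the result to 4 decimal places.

0.1873 m/s

0.4215 kn = 0.216838 m/s and 0.06610 mph = 0.0295493 m/s.
0.216838 − 0.0295493 ≈ 0.1873 m/s.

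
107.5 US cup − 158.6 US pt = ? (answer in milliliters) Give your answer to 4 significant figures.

-49610 mL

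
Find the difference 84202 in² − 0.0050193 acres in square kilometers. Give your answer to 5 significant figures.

84202 in² = 5.43238e-5 km² and 0.0050193 acre = 2.03124e-5 km².
5.43238e-5 − 2.03124e-5 ≈ 3.4011e-5 km².

3.4011e-5 square kilometers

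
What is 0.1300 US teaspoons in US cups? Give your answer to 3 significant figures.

0.00271 US cup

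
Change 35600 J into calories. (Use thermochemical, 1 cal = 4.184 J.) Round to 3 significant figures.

1 J = 0.239006 calories.
35600 × 0.239006 ≈ 8510 cal.

8510 cal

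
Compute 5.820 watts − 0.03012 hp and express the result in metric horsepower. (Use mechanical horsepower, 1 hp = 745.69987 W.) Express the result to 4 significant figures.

5.820 W = 0.00791300 PS and 0.03012 hp = 0.0305378 PS.
0.00791300 − 0.0305378 ≈ -0.02262 PS.

-0.02262 PS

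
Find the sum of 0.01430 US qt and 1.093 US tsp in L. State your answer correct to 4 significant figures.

0.01892 L

0.01430 US qt = 0.0135328 L and 1.093 US tsp = 0.00538731 L.
0.0135328 + 0.00538731 ≈ 0.01892 L.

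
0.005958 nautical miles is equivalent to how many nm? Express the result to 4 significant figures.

1 nautical mile = 1.85200e+12 nm.
Thus 0.005958 × 1.85200e+12 ≈ 1.103e+10 nm.

1.103e+10 nanometers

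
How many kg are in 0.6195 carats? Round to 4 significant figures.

0.0001239 kg

1 carat = 0.000200000 kilograms.
0.6195 × 0.000200000 ≈ 0.0001239 kg.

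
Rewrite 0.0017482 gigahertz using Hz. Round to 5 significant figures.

1 GHz = 1.00000 × 10^9 Hz.
So 0.0017482 × 1.00000 × 10^9 ≈ 1.7482 × 10^6 Hz.

1.7482 × 10^6 Hz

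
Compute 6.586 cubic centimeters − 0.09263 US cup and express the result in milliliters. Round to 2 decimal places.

6.586 cm³ = 6.58600 mL and 0.09263 US cup = 21.9152 mL.
6.58600 − 21.9152 ≈ -15.33 mL.

-15.33 milliliters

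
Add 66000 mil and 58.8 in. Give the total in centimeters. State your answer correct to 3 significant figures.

317 cm

66000 mil = 167.640 cm and 58.8 in = 149.352 cm.
167.640 + 149.352 ≈ 317 cm.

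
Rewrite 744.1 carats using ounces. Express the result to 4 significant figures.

5.249 oz

1 carat = 0.00705479 oz.
So 744.1 × 0.00705479 ≈ 5.249 oz.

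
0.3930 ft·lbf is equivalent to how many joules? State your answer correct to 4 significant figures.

0.5328 joules

1 ft·lbf = 1.35582 joules.
0.3930 × 1.35582 ≈ 0.5328 J.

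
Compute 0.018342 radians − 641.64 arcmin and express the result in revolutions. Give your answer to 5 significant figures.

-0.026786 rev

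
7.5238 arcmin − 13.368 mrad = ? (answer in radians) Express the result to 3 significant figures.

7.5238 arcmin = 0.00218858 rad and 13.368 mrad = 0.0133680 rad.
0.00218858 − 0.0133680 ≈ -0.0112 rad.

-0.0112 radians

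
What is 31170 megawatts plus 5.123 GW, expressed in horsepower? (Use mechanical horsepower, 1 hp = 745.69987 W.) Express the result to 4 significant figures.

4.867e+7 hp

31170 MW = 4.17997e+7 hp and 5.123 GW = 6.87006e+6 hp.
4.17997e+7 + 6.87006e+6 ≈ 4.867e+7 hp.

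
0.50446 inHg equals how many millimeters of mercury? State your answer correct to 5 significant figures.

1 inHg = 25.4000 millimeters of mercury.
So 0.50446 × 25.4000 ≈ 12.813 mmHg.

12.813 mmHg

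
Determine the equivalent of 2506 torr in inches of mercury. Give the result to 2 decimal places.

1 torr = 0.0393701 inHg.
2506 × 0.0393701 ≈ 98.66 inHg.

98.66 inches of mercury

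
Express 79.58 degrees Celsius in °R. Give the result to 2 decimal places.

634.91 degrees Rankine

°R = (°C + 273.15) × 9/5.
Applying the formula gives 634.91 °R.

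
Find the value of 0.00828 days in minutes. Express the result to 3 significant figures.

1 day = 1440.00 minutes.
Thus 0.00828 × 1440.00 ≈ 11.9 min.

11.9 minutes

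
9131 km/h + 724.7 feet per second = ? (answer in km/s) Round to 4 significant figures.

9131 km/h = 2.53639 km/s and 724.7 ft/s = 0.220889 km/s.
2.53639 + 0.220889 ≈ 2.757 km/s.

2.757 km/s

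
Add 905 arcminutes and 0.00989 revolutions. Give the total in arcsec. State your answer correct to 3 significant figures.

67100 arcseconds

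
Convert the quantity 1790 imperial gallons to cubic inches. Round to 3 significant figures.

497000 in³

1 imp gal = 277.419 cubic inches.
Then 1790 × 277.419 ≈ 497000 in³.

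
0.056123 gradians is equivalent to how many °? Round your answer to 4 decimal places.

0.0505 °

1 gradian = 0.900000 degrees.
So 0.056123 × 0.900000 ≈ 0.0505 °.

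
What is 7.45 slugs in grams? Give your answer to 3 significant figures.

109000 grams

1 slug = 14593.9 g.
Then 7.45 × 14593.9 ≈ 109000 g.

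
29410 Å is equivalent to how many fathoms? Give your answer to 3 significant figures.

1.61 × 10^-6 fathom

1 angstrom = 5.46807 × 10^-11 fathom.
So 29410 × 5.46807 × 10^-11 ≈ 1.61 × 10^-6 fathom.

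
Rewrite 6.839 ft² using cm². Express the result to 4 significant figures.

6354 cm²

1 square foot = 929.030 square centimeters.
So 6.839 × 929.030 ≈ 6354 cm².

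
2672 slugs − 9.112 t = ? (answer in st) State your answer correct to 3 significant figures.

2672 slug = 6140.65 st and 9.112 t = 1434.89 st.
6140.65 − 1434.89 ≈ 4710 st.

4710 stone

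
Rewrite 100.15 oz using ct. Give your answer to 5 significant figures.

1 oz = 141.748 ct.
So 100.15 × 141.748 ≈ 14196 ct.

14196 carats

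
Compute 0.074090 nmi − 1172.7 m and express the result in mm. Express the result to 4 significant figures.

-1.035e+6 mm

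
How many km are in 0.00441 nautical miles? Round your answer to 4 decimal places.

1 nmi = 1.85200 kilometers.
So 0.00441 × 1.85200 ≈ 0.0082 km.

0.0082 km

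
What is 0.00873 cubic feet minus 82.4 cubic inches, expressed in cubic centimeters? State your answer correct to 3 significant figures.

0.00873 ft³ = 247.206 cm³ and 82.4 in³ = 1350.29 cm³.
247.206 − 1350.29 ≈ -1100 cm³.

-1100 cubic centimeters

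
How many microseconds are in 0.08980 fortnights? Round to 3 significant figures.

1 fortnight = 1.20960 × 10^12 μs.
Then 0.08980 × 1.20960 × 10^12 ≈ 1.09 × 10^11 μs.

1.09 × 10^11 μs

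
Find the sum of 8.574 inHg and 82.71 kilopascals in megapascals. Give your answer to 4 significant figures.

0.1117 megapascals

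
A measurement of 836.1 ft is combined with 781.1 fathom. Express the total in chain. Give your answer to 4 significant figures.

83.68 chain

836.1 ft = 12.6682 chain and 781.1 fathom = 71.0091 chain.
12.6682 + 71.0091 ≈ 83.68 chain.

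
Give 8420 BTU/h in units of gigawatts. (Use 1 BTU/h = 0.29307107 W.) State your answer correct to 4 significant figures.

2.468e-6 GW

1 BTU/h = 2.93071e-10 GW.
Then 8420 × 2.93071e-10 ≈ 2.468e-6 GW.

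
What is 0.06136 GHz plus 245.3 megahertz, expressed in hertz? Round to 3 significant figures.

0.06136 GHz = 6.13600 × 10^7 Hz and 245.3 MHz = 2.45300 × 10^8 Hz.
6.13600 × 10^7 + 2.45300 × 10^8 ≈ 3.07 × 10^8 Hz.

3.07 × 10^8 Hz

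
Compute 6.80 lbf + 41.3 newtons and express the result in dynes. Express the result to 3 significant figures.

7.15 × 10^6 dynes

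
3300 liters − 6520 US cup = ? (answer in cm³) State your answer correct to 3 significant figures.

1.76e+6 cm³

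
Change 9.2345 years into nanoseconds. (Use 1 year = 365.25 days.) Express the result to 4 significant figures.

1 yr = 3.15576 × 10^16 ns.
Thus 9.2345 × 3.15576 × 10^16 ≈ 2.914 × 10^17 ns.

2.914 × 10^17 ns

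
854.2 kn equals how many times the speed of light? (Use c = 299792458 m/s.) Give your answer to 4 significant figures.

1 kn = 1.71600e-9 times the speed of light.
So 854.2 × 1.71600e-9 ≈ 1.466e-6 c.

1.466e-6 times the speed of light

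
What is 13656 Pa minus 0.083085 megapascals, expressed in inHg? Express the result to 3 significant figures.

-20.5 inHg

13656 Pa = 4.03261 inHg and 0.083085 MPa = 24.5350 inHg.
4.03261 − 24.5350 ≈ -20.5 inHg.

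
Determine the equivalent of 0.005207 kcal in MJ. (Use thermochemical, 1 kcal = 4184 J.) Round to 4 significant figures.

2.179e-5 MJ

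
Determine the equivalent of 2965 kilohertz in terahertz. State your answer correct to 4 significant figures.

2.965e-6 THz

1 kHz = 1.00000e-9 THz.
Thus 2965 × 1.00000e-9 ≈ 2.965e-6 THz.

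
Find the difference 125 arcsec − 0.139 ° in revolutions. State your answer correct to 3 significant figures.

-0.000290 revolutions

125 arcsec = 9.64506 × 10^-5 rev and 0.139 ° = 0.000386111 rev.
9.64506 × 10^-5 − 0.000386111 ≈ -0.000290 rev.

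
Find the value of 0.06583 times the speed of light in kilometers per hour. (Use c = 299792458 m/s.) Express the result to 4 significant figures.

1 c = 1.07925e+9 km/h.
Then 0.06583 × 1.07925e+9 ≈ 7.105e+7 km/h.

7.105e+7 km/h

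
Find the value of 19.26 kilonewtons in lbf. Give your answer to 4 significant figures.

1 kilonewton = 224.809 lbf.
Thus 19.26 × 224.809 ≈ 4330 lbf.

4330 pounds-force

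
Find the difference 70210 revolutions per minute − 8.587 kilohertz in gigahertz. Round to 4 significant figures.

-7.417 × 10^-6 GHz

70210 rpm = 1.17017 × 10^-6 GHz and 8.587 kHz = 8.58700 × 10^-6 GHz.
1.17017 × 10^-6 − 8.58700 × 10^-6 ≈ -7.417 × 10^-6 GHz.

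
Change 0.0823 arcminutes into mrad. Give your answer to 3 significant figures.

0.0239 mrad

1 arcminute = 0.290888 mrad.
Then 0.0823 × 0.290888 ≈ 0.0239 mrad.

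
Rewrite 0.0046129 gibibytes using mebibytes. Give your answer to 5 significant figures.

1 gibibyte = 1024.00 mebibytes.
So 0.0046129 × 1024.00 ≈ 4.7236 MiB.

4.7236 mebibytes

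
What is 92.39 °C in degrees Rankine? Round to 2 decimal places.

657.97 °R

°R = (°C + 273.15) × 9/5.
Applying the formula gives 657.97 °R.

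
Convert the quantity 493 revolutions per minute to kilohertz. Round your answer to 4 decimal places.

0.0082 kilohertz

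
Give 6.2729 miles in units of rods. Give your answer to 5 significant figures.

1 mi = 320.000 rod.
Then 6.2729 × 320.000 ≈ 2007.3 rod.

2007.3 rod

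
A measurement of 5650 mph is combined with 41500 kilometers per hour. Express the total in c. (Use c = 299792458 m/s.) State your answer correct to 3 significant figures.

5650 mph = 8.42508 × 10^-6 c and 41500 km/h = 3.84525 × 10^-5 c.
8.42508 × 10^-6 + 3.84525 × 10^-5 ≈ 4.69 × 10^-5 c.

4.69 × 10^-5 c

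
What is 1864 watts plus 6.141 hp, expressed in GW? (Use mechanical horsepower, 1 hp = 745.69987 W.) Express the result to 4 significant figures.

1864 W = 1.86400e-6 GW and 6.141 hp = 4.57934e-6 GW.
1.86400e-6 + 4.57934e-6 ≈ 6.443e-6 GW.

6.443e-6 GW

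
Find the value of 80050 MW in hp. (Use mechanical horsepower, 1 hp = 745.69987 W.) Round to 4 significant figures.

1.073e+8 horsepower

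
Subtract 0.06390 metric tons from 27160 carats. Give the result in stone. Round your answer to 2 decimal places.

-9.21 st

27160 ct = 0.855394 st and 0.06390 t = 10.0625 st.
0.855394 − 10.0625 ≈ -9.21 st.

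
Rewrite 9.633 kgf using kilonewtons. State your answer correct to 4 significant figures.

0.09447 kN

1 kgf = 0.00980665 kilonewtons.
Thus 9.633 × 0.00980665 ≈ 0.09447 kN.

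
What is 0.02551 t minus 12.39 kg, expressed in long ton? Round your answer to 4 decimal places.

0.02551 t = 0.0251071 long ton and 12.39 kg = 0.0121943 long ton.
0.0251071 − 0.0121943 ≈ 0.0129 long ton.

0.0129 long ton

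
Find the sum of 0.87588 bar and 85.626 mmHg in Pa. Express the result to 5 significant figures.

99004 Pa

0.87588 bar = 87588.0 Pa and 85.626 mmHg = 11415.9 Pa.
87588.0 + 11415.9 ≈ 99004 Pa.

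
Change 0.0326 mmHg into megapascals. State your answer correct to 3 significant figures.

4.35e-6 MPa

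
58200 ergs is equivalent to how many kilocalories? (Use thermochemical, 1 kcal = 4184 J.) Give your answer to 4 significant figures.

1.391e-6 kcal

1 erg = 2.39006e-11 kcal.
58200 × 2.39006e-11 ≈ 1.391e-6 kcal.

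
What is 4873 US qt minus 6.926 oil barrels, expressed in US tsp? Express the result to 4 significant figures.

4873 US qt = 935616 US tsp and 6.926 bbl = 223405 US tsp.
935616 − 223405 ≈ 712200 US tsp.

712200 US tsp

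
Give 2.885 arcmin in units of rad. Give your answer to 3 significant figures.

0.000839 rad

1 arcmin = 0.000290888 rad.
2.885 × 0.000290888 ≈ 0.000839 rad.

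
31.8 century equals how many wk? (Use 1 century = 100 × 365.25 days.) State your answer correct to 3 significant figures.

166000 weeks

1 century = 5217.86 wk.
Then 31.8 × 5217.86 ≈ 166000 wk.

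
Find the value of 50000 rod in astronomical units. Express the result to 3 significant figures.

1 rod = 3.36181e-11 au.
Thus 50000 × 3.36181e-11 ≈ 1.68e-6 au.

1.68e-6 au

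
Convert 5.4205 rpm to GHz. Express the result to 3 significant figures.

1 revolution per minute = 1.66667e-11 gigahertz.
So 5.4205 × 1.66667e-11 ≈ 9.03e-11 GHz.

9.03e-11 GHz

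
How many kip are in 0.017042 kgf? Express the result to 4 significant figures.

3.757e-5 kips

1 kilogram-force = 0.00220462 kip.
Thus 0.017042 × 0.00220462 ≈ 3.757e-5 kip.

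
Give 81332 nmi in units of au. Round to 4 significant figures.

1 nautical mile = 1.23799 × 10^-8 au.
Thus 81332 × 1.23799 × 10^-8 ≈ 0.001007 au.

0.001007 au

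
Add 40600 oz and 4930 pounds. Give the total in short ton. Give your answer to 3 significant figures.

3.73 short ton

40600 oz = 1.26875 short ton and 4930 lb = 2.46500 short ton.
1.26875 + 2.46500 ≈ 3.73 short ton.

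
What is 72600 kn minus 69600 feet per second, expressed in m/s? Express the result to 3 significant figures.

72600 kn = 37348.7 m/s and 69600 ft/s = 21214.1 m/s.
37348.7 − 21214.1 ≈ 16100 m/s.

16100 meters per second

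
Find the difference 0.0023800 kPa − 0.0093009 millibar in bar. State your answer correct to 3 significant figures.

1.45 × 10^-5 bar

0.0023800 kPa = 2.38000 × 10^-5 bar and 0.0093009 mbar = 9.30090 × 10^-6 bar.
2.38000 × 10^-5 − 9.30090 × 10^-6 ≈ 1.45 × 10^-5 bar.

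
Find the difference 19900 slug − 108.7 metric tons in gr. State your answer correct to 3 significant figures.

2.80e+9 gr

19900 slug = 4.48184e+9 gr and 108.7 t = 1.67750e+9 gr.
4.48184e+9 − 1.67750e+9 ≈ 2.80e+9 gr.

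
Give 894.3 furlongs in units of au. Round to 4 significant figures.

1.203e-6 astronomical units

1 furlong = 1.34473e-9 astronomical units.
So 894.3 × 1.34473e-9 ≈ 1.203e-6 au.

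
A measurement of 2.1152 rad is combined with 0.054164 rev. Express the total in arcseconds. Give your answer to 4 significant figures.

506500 arcseconds

2.1152 rad = 436291 arcsec and 0.054164 rev = 70196.5 arcsec.
436291 + 70196.5 ≈ 506500 arcsec.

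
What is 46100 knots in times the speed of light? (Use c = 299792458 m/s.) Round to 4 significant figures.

7.911e-5 c

1 kn = 1.71600e-9 c.
So 46100 × 1.71600e-9 ≈ 7.911e-5 c.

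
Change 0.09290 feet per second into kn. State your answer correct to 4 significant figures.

1 foot per second = 0.592484 knots.
Thus 0.09290 × 0.592484 ≈ 0.05504 kn.

0.05504 kn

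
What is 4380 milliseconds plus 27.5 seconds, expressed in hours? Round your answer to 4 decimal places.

4380 ms = 0.00121667 h and 27.5 s = 0.00763889 h.
0.00121667 + 0.00763889 ≈ 0.0089 h.

0.0089 h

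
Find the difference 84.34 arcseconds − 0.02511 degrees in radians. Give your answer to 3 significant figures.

84.34 arcsec = 0.000408892 rad and 0.02511 ° = 0.000438252 rad.
0.000408892 − 0.000438252 ≈ -2.94 × 10^-5 rad.

-2.94 × 10^-5 rad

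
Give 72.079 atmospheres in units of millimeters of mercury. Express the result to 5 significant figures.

1 atmosphere = 760.000 millimeters of mercury.
72.079 × 760.000 ≈ 54780 mmHg.

54780 mmHg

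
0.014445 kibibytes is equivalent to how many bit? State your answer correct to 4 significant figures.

118.3 bit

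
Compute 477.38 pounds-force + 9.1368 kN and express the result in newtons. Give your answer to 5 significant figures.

477.38 lbf = 2123.49 N and 9.1368 kN = 9136.80 N.
2123.49 + 9136.80 ≈ 11260 N.

11260 newtons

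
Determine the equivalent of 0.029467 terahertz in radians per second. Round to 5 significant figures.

1 terahertz = 6.28319e+12 rad/s.
0.029467 × 6.28319e+12 ≈ 1.8515e+11 rad/s.

1.8515e+11 rad/s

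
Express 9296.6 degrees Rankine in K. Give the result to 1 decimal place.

°R = K × 9/5.
Applying the formula gives 5164.8 K.

5164.8 K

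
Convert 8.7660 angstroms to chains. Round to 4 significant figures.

4.358 × 10^-11 chain

1 Å = 4.97097 × 10^-12 chain.
So 8.7660 × 4.97097 × 10^-12 ≈ 4.358 × 10^-11 chain.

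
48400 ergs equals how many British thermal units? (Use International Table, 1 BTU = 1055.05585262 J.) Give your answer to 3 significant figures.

1 erg = 9.47817e-11 British thermal units.
So 48400 × 9.47817e-11 ≈ 4.59e-6 BTU.

4.59e-6 BTU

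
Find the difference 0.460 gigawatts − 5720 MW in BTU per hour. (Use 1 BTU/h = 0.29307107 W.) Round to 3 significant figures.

-1.79 × 10^10 BTU/h

0.460 GW = 1.56959 × 10^9 BTU/h and 5720 MW = 1.95175 × 10^10 BTU/h.
1.56959 × 10^9 − 1.95175 × 10^10 ≈ -1.79 × 10^10 BTU/h.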